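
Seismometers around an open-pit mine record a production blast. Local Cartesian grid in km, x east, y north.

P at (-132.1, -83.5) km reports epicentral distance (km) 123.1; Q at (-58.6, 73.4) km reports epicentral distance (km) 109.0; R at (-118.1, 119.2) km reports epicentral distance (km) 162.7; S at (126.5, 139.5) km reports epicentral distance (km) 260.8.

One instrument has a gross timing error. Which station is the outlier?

Solve using three stations at a time. Using Q, R, S (subtract circle equations pairwise → linear system) gives (x, y) ≈ (-67.1, -35.3).
Distances from that point to each station vs reported:
  P: calculated 80.9 vs reported 123.1 → residual 42.2 km
  Q: calculated 109.1 vs reported 109.0 → residual 0.1 km
  R: calculated 162.7 vs reported 162.7 → residual 0.0 km
  S: calculated 260.8 vs reported 260.8 → residual 0.0 km
Q, R, S are mutually consistent (residuals ≈ 0); P is off by 42.2 km.

P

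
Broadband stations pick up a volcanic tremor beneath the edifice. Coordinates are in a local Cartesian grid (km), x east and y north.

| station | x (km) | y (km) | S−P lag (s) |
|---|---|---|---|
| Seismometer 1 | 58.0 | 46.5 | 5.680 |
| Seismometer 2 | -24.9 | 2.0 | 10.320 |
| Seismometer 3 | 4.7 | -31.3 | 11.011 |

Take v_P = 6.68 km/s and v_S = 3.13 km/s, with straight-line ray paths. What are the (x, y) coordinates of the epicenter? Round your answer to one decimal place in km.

Distance from S−P lag: d = Δt · v_P v_S / (v_P − v_S) = Δt · (6.68·3.13)/(6.68−3.13) ≈ 5.8897·Δt.
So d_Seismometer 1 = 33.45, d_Seismometer 2 = 60.78, d_Seismometer 3 = 64.85 km.
Circle about each station: (x − 58.0)² + (y − 46.5)² = 33.45²; (x + 24.9)² + (y − 2.0)² = 60.78²; (x − 4.7)² + (y + 31.3)² = 64.85².
Subtracting pairs of circle equations eliminates x²+y² and gives linear equations (the radical axes):
-165.8 x − 89.0 y = -7477.55
-106.6 x − 155.6 y = -7611.09
Solving the 2×2 system: x ≈ 29.8, y ≈ 28.5 km.
Check against Seismometer 1 (with the unrounded x, y): √((x − 58.0)²+(y − 46.5)²) = 33.45 ≈ 33.45 km. ✓

(29.8, 28.5)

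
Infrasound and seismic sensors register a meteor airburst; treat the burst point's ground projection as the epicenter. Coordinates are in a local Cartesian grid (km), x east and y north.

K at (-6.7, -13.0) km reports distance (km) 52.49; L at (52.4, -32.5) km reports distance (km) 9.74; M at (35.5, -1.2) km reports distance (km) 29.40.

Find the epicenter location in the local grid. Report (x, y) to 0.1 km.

(43.1, -29.6)

Circle about each station: (x + 6.7)² + (y + 13.0)² = 52.49²; (x − 52.4)² + (y + 32.5)² = 9.74²; (x − 35.5)² + (y + 1.2)² = 29.40².
Subtracting pairs of circle equations eliminates x²+y² and gives linear equations (the radical axes):
118.2 x − 39.0 y = 6248.45
84.4 x + 23.6 y = 2938.64
Solving the 2×2 system: x ≈ 43.1, y ≈ -29.6 km.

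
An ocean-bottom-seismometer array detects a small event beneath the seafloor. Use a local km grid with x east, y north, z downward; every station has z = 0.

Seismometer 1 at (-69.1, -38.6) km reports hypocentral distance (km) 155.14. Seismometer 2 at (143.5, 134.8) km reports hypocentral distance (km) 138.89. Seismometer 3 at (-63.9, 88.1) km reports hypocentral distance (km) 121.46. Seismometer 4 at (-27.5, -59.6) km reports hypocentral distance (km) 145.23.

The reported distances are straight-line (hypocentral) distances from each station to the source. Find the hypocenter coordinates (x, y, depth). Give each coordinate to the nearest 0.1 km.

Each station gives a sphere (x−x_i)² + (y−y_i)² + z² = d_i² (stations at z=0).
Subtracting the Seismometer 1 sphere from Seismometer 2 and Seismometer 3: z² cancels, leaving linear equations in x and y:
425.2 x + 346.8 y = 37276.51
10.4 x + 253.4 y = 14895.94
Solving: x ≈ 41.099, y ≈ 57.098 km (keep extra digits for the depth step; rounded: 41.1, 57.1).
Then from the Seismometer 1 sphere: z² = 155.14² − (x + 69.1)² − (y + 38.6)² with x = 41.099, y = 57.098, so z ≈ 52.597 ≈ 52.6 km.
Check against Seismometer 4 (with the unrounded solution): distance 145.23 ≈ 145.23 km. ✓

(41.1, 57.1, 52.6)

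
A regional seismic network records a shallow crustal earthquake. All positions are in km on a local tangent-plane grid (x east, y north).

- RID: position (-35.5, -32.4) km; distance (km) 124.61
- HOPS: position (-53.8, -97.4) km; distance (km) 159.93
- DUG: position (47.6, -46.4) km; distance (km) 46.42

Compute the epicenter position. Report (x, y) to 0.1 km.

x ≈ 88.9 km, y ≈ -25.2 km

Circle about each station: (x + 35.5)² + (y + 32.4)² = 124.61²; (x + 53.8)² + (y + 97.4)² = 159.93²; (x − 47.6)² + (y + 46.4)² = 46.42².
Subtracting pairs of circle equations eliminates x²+y² and gives linear equations (the radical axes):
-36.6 x − 130.0 y = 21.24
166.2 x − 28.0 y = 15481.55
Solving the 2×2 system: x ≈ 88.9, y ≈ -25.2 km.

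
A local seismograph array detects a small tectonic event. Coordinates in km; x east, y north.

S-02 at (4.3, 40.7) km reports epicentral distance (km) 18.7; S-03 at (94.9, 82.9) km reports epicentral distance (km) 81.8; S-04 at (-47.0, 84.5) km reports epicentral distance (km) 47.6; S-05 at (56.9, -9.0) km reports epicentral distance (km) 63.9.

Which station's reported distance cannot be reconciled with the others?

Solve using three stations at a time. Using S-02, S-03, S-05 (subtract circle equations pairwise → linear system) gives (x, y) ≈ (22.5, 44.8).
Distances from that point to each station vs reported:
  S-02: calculated 18.7 vs reported 18.7 → residual 0.0 km
  S-03: calculated 81.8 vs reported 81.8 → residual 0.0 km
  S-04: calculated 80.0 vs reported 47.6 → residual 32.4 km
  S-05: calculated 63.9 vs reported 63.9 → residual 0.0 km
S-02, S-03, S-05 are mutually consistent (residuals ≈ 0); S-04 is off by 32.4 km.

S-04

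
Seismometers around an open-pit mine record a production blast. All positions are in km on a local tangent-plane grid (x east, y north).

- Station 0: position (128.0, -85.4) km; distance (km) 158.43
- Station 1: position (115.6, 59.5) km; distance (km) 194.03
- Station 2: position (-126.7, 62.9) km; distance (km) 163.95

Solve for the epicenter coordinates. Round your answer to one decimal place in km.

-29.6 km east, -69.2 km north

Circle about each station: (x − 128.0)² + (y + 85.4)² = 158.43²; (x − 115.6)² + (y − 59.5)² = 194.03²; (x + 126.7)² + (y − 62.9)² = 163.95².
Subtracting the Station 0 equation from the Station 1 and Station 2 equations removes the quadratic terms:
-24.8 x + 289.8 y = -19321.13
-509.4 x + 296.6 y = -5447.40
Solving the 2×2 system: x ≈ -29.6, y ≈ -69.2 km.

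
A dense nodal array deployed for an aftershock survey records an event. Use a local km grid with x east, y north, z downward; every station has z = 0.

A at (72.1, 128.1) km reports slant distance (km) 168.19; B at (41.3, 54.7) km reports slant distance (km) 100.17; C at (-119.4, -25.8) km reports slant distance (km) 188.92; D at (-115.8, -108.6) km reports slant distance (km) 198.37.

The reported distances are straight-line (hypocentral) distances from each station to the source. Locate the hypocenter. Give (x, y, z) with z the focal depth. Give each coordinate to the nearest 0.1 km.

(66.6, -37.1, 31.1)

Each station gives a sphere (x−x_i)² + (y−y_i)² + z² = d_i² (stations at z=0).
Subtracting the A sphere from B and C: z² cancels, leaving linear equations in x and y:
-61.6 x − 146.8 y = 1343.61
-383.0 x − 307.8 y = -14088.91
Solving: x ≈ 66.601, y ≈ -37.100 km (keep extra digits for the depth step; rounded: 66.6, -37.1).
Then from the A sphere: z² = 168.19² − (x − 72.1)² − (y − 128.1)² with x = 66.601, y = -37.100, so z ≈ 31.090 ≈ 31.1 km.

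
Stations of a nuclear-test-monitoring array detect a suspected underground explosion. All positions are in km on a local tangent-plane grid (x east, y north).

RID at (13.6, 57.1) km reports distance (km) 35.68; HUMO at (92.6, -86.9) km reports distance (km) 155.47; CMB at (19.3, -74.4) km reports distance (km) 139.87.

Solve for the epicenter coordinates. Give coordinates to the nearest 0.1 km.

(48.9, 62.3)

Circle about each station: (x − 13.6)² + (y − 57.1)² = 35.68²; (x − 92.6)² + (y + 86.9)² = 155.47²; (x − 19.3)² + (y + 74.4)² = 139.87².
Subtracting the RID equation from the HUMO and CMB equations removes the quadratic terms:
158.0 x − 288.0 y = -10216.86
11.4 x − 263.0 y = -15828.07
Solving the 2×2 system: x ≈ 48.9, y ≈ 62.3 km.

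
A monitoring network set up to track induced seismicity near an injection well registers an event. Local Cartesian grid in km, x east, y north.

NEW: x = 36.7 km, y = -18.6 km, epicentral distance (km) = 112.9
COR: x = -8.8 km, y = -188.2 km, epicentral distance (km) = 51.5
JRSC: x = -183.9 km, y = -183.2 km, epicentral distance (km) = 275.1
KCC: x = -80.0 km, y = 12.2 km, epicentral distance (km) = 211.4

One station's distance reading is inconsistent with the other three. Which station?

COR

Solve using three stations at a time. Using NEW, JRSC, KCC (subtract circle equations pairwise → linear system) gives (x, y) ≈ (84.1, -121.1).
Distances from that point to each station vs reported:
  NEW: calculated 112.9 vs reported 112.9 → residual 0.0 km
  COR: calculated 114.6 vs reported 51.5 → residual 63.1 km
  JRSC: calculated 275.1 vs reported 275.1 → residual 0.0 km
  KCC: calculated 211.4 vs reported 211.4 → residual 0.0 km
NEW, JRSC, KCC are mutually consistent (residuals ≈ 0); COR is off by 63.1 km.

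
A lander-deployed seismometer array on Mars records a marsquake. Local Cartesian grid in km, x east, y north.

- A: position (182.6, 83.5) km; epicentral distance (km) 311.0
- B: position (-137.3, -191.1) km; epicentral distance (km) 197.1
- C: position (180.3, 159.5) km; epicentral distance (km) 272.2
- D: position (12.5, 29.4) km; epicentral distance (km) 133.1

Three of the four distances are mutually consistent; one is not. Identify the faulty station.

Solve using three stations at a time. Using A, B, D (subtract circle equations pairwise → linear system) gives (x, y) ≈ (-118.3, 5.1).
Distances from that point to each station vs reported:
  A: calculated 311.0 vs reported 311.0 → residual 0.0 km
  B: calculated 197.1 vs reported 197.1 → residual 0.0 km
  C: calculated 336.2 vs reported 272.2 → residual 64.0 km
  D: calculated 133.1 vs reported 133.1 → residual 0.0 km
A, B, D are mutually consistent (residuals ≈ 0); C is off by 64.0 km.

C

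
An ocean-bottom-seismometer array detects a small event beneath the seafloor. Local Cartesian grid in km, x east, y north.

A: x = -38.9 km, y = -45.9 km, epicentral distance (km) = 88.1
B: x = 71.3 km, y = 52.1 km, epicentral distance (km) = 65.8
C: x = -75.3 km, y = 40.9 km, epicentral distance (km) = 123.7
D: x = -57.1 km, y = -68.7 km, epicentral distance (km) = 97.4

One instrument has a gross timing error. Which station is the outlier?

Solve using three stations at a time. Using A, B, C (subtract circle equations pairwise → linear system) gives (x, y) ≈ (39.4, -5.5).
Distances from that point to each station vs reported:
  A: calculated 88.1 vs reported 88.1 → residual 0.0 km
  B: calculated 65.8 vs reported 65.8 → residual 0.0 km
  C: calculated 123.7 vs reported 123.7 → residual 0.0 km
  D: calculated 115.4 vs reported 97.4 → residual 18.0 km
A, B, C are mutually consistent (residuals ≈ 0); D is off by 18.0 km.

D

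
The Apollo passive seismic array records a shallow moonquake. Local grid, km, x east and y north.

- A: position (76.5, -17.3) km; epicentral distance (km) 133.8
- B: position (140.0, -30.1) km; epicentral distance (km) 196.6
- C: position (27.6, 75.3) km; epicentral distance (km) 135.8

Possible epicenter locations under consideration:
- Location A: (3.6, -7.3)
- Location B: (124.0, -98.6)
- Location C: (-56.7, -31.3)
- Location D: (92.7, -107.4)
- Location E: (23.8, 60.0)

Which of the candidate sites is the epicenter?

For each candidate, compare |candidate − station| to the reported distance:
Location A: residuals A 60.2, B 58.3, C 49.8 → max 60.2 km
Location B: residuals A 39.6, B 126.3, C 63.0 → max 126.3 km
Location C: residuals A 0.1, B 0.1, C 0.1 → max 0.1 km
Location D: residuals A 42.3, B 106.0, C 58.2 → max 106.0 km
Location E: residuals A 40.2, B 49.6, C 120.0 → max 120.0 km
Only Location C has all residuals ≈ 0.

Location C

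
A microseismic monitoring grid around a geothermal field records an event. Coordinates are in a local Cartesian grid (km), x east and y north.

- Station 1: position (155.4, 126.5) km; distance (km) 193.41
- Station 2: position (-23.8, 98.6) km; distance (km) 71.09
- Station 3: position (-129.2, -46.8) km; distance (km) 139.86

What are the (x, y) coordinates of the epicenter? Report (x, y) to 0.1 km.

Circle about each station: (x − 155.4)² + (y − 126.5)² = 193.41²; (x + 23.8)² + (y − 98.6)² = 71.09²; (x + 129.2)² + (y + 46.8)² = 139.86².
Subtracting the Station 1 equation from the Station 2 and Station 3 equations removes the quadratic terms:
-358.4 x − 55.8 y = 2490.63
-569.2 x − 346.6 y = -3421.92
Solving the 2×2 system: x ≈ -11.4, y ≈ 28.6 km.

(-11.4, 28.6)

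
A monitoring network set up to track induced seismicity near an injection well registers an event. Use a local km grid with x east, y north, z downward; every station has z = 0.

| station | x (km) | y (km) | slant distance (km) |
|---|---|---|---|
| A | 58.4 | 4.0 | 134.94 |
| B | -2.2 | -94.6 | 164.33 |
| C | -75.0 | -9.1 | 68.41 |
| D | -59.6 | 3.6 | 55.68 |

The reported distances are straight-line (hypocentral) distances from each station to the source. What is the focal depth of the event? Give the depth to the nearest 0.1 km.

Each station gives a sphere (x−x_i)² + (y−y_i)² + z² = d_i² (stations at z=0).
Subtracting the A sphere from B and C: z² cancels, leaving linear equations in x and y:
-121.2 x − 197.2 y = -3268.11
-266.8 x − 26.2 y = 15810.13
Solving: x ≈ -64.797, y ≈ 56.397 km (keep extra digits for the depth step; rounded: -64.8, 56.4).
Then from the A sphere: z² = 134.94² − (x − 58.4)² − (y − 4.0)² with x = -64.797, y = 56.397, so z ≈ 16.907 ≈ 16.9 km.

depth ≈ 16.9 km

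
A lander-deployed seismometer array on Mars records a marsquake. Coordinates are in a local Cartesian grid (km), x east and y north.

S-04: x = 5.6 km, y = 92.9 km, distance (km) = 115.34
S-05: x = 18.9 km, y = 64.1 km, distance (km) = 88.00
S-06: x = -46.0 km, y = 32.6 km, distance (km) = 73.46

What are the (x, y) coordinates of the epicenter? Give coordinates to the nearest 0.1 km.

x ≈ 2.7 km, y ≈ -22.4 km

Circle about each station: (x − 5.6)² + (y − 92.9)² = 115.34²; (x − 18.9)² + (y − 64.1)² = 88.00²; (x + 46.0)² + (y − 32.6)² = 73.46².
Subtracting the S-04 equation from the S-05 and S-06 equations removes the quadratic terms:
26.6 x − 57.6 y = 1363.57
-103.2 x − 120.6 y = 2423.93
Solving the 2×2 system: x ≈ 2.7, y ≈ -22.4 km.
Check against S-04 (with the unrounded x, y): √((x − 5.6)²+(y − 92.9)²) = 115.36 ≈ 115.34 km. ✓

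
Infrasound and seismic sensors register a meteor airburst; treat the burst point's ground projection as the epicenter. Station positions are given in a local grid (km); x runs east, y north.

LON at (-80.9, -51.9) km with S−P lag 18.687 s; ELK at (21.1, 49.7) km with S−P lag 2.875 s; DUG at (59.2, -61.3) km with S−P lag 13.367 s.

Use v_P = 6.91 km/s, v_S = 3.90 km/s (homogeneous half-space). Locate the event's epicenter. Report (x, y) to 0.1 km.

45.6 km east, 57.6 km north

Distance from S−P lag: d = Δt · v_P v_S / (v_P − v_S) = Δt · (6.91·3.90)/(6.91−3.90) ≈ 8.9532·Δt.
So d_LON = 167.31, d_ELK = 25.74, d_DUG = 119.68 km.
Circle about each station: (x + 80.9)² + (y + 51.9)² = 167.31²; (x − 21.1)² + (y − 49.7)² = 25.74²; (x − 59.2)² + (y + 61.3)² = 119.68².
Subtracting the LON equation from the ELK and DUG equations removes the quadratic terms:
204.0 x + 203.2 y = 21006.97
280.2 x − 18.8 y = 11693.24
Solving the 2×2 system: x ≈ 45.6, y ≈ 57.6 km.
Check against LON (with the unrounded x, y): √((x + 80.9)²+(y + 51.9)²) = 167.31 ≈ 167.31 km. ✓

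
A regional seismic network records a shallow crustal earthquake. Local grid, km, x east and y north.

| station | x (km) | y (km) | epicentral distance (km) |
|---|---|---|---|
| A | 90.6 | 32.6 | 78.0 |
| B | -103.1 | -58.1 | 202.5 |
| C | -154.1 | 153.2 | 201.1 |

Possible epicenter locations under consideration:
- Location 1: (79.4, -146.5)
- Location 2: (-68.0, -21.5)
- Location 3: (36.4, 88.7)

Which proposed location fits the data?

Location 3

For each candidate, compare |candidate − station| to the reported distance:
Location 1: residuals A 101.4, B 0.3, C 178.8 → max 178.8 km
Location 2: residuals A 89.6, B 151.8, C 6.3 → max 151.8 km
Location 3: residuals A 0.0, B 0.0, C 0.0 → max 0.0 km
Only Location 3 has all residuals ≈ 0.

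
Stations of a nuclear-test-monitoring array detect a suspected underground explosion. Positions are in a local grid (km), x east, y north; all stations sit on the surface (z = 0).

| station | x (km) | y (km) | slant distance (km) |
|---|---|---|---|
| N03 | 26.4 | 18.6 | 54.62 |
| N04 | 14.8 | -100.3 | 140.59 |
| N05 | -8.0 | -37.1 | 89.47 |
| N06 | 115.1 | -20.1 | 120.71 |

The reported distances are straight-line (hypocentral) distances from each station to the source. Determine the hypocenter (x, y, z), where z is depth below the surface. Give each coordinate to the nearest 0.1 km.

Each station gives a sphere (x−x_i)² + (y−y_i)² + z² = d_i² (stations at z=0).
Subtracting the N03 sphere from N04 and N05: z² cancels, leaving linear equations in x and y:
-23.2 x − 237.8 y = -7545.99
-68.8 x − 111.4 y = -4624.05
Solving: x ≈ 18.799, y ≈ 29.898 km (keep extra digits for the depth step; rounded: 18.8, 29.9).
Then from the N03 sphere: z² = 54.62² − (x − 26.4)² − (y − 18.6)² with x = 18.799, y = 29.898, so z ≈ 52.895 ≈ 52.9 km.

(18.8, 29.9, 52.9)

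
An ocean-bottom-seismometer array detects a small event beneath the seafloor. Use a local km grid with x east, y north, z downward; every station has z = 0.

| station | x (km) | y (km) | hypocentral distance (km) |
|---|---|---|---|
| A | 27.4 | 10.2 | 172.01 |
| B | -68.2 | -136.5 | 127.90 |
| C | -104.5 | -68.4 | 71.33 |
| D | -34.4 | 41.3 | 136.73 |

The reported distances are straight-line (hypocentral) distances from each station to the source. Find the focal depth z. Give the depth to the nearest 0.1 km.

depth ≈ 62.3 km

Each station gives a sphere (x−x_i)² + (y−y_i)² + z² = d_i² (stations at z=0).
Subtracting the A sphere from B and C: z² cancels, leaving linear equations in x and y:
-191.2 x − 293.4 y = 35657.72
-263.8 x − 157.2 y = 39243.48
Solving: x ≈ -124.807, y ≈ -40.200 km (keep extra digits for the depth step; rounded: -124.8, -40.2).
Then from the A sphere: z² = 172.01² − (x − 27.4)² − (y − 10.2)² with x = -124.807, y = -40.200, so z ≈ 62.292 ≈ 62.3 km.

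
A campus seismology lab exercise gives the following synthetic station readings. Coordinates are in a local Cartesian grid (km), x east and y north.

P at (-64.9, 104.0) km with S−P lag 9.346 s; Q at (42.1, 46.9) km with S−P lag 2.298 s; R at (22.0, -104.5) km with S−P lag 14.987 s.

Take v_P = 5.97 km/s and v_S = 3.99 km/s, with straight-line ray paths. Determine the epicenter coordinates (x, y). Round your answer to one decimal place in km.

x ≈ 43.6 km, y ≈ 74.5 km

Distance from S−P lag: d = Δt · v_P v_S / (v_P − v_S) = Δt · (5.97·3.99)/(5.97−3.99) ≈ 12.0305·Δt.
So d_P = 112.44, d_Q = 27.65, d_R = 180.30 km.
Circle about each station: (x + 64.9)² + (y − 104.0)² = 112.44²; (x − 42.1)² + (y − 46.9)² = 27.65²; (x − 22.0)² + (y + 104.5)² = 180.30².
Subtracting the P equation from the Q and R equations removes the quadratic terms:
214.0 x − 114.2 y = 822.24
173.8 x − 417.0 y = -23489.10
Solving the 2×2 system: x ≈ 43.6, y ≈ 74.5 km.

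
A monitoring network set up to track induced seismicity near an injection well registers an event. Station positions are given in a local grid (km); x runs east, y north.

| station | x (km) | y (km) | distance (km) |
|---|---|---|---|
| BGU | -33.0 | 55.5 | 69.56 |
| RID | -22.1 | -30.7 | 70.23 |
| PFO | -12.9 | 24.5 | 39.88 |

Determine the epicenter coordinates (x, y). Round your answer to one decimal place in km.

(26.7, 19.8)

Circle about each station: (x + 33.0)² + (y − 55.5)² = 69.56²; (x + 22.1)² + (y + 30.7)² = 70.23²; (x + 12.9)² + (y − 24.5)² = 39.88².
Subtracting the BGU equation from the RID and PFO equations removes the quadratic terms:
21.8 x − 172.4 y = -2832.01
40.2 x − 62.0 y = -154.41
Solving the 2×2 system: x ≈ 26.7, y ≈ 19.8 km.
Check against BGU (with the unrounded x, y): √((x + 33.0)²+(y − 55.5)²) = 69.56 ≈ 69.56 km. ✓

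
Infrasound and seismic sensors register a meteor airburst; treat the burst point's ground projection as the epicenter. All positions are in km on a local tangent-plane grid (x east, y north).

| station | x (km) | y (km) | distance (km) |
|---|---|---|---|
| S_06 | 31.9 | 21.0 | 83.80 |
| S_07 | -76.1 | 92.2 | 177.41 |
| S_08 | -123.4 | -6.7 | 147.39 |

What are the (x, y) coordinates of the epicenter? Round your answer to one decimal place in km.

Circle about each station: (x − 31.9)² + (y − 21.0)² = 83.80²; (x + 76.1)² + (y − 92.2)² = 177.41²; (x + 123.4)² + (y + 6.7)² = 147.39².
Subtracting the S_06 equation from the S_07 and S_08 equations removes the quadratic terms:
-216.0 x + 142.4 y = -11618.43
-310.6 x − 55.4 y = -887.53
Solving the 2×2 system: x ≈ 13.7, y ≈ -60.8 km.

(13.7, -60.8)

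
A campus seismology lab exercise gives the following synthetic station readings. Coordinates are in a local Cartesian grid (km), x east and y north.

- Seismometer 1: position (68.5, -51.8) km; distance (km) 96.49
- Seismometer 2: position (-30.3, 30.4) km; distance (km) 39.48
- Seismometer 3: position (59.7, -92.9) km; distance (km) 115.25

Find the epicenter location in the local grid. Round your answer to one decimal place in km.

Circle about each station: (x − 68.5)² + (y + 51.8)² = 96.49²; (x + 30.3)² + (y − 30.4)² = 39.48²; (x − 59.7)² + (y + 92.9)² = 115.25².
Subtracting the Seismometer 1 equation from the Seismometer 2 and Seismometer 3 equations removes the quadratic terms:
-197.6 x + 164.4 y = 2218.41
-17.6 x − 82.2 y = 846.77
Solving the 2×2 system: x ≈ -16.8, y ≈ -6.7 km.

(-16.8, -6.7)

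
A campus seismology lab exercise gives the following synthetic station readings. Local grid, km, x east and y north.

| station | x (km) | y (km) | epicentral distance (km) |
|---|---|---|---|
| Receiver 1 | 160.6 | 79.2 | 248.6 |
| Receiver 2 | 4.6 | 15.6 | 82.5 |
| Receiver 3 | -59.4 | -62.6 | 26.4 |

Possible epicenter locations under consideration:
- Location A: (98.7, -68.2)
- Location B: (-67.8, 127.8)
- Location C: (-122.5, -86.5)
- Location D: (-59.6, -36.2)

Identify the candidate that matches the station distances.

For each candidate, compare |candidate − station| to the reported distance:
Location A: residuals Receiver 1 88.7, Receiver 2 43.5, Receiver 3 131.8 → max 131.8 km
Location B: residuals Receiver 1 15.1, Receiver 2 51.0, Receiver 3 164.2 → max 164.2 km
Location C: residuals Receiver 1 79.4, Receiver 2 80.5, Receiver 3 41.1 → max 80.5 km
Location D: residuals Receiver 1 0.0, Receiver 2 0.0, Receiver 3 0.0 → max 0.0 km
Only Location D has all residuals ≈ 0.

Location D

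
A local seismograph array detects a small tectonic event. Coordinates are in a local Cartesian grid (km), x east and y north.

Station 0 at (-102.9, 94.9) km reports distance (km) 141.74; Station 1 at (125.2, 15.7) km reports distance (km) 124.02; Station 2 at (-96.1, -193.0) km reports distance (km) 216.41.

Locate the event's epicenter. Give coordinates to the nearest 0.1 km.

2.2 km east, -0.2 km north

Circle about each station: (x + 102.9)² + (y − 94.9)² = 141.74²; (x − 125.2)² + (y − 15.7)² = 124.02²; (x + 96.1)² + (y + 193.0)² = 216.41².
Subtracting the Station 0 equation from the Station 1 and Station 2 equations removes the quadratic terms:
456.2 x − 158.4 y = 1036.38
13.6 x − 575.8 y = 146.73
Solving the 2×2 system: x ≈ 2.2, y ≈ -0.2 km.
Check against Station 0 (with the unrounded x, y): √((x + 102.9)²+(y − 94.9)²) = 141.74 ≈ 141.74 km. ✓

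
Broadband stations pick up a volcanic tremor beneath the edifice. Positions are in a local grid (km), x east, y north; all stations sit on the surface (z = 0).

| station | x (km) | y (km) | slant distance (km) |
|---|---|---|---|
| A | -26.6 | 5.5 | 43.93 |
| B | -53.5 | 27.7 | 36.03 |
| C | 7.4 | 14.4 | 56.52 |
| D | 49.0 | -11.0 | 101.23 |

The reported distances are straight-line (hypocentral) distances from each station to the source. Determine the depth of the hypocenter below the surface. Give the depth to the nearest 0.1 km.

z ≈ 29.7 km

Each station gives a sphere (x−x_i)² + (y−y_i)² + z² = d_i² (stations at z=0).
Subtracting the A sphere from B and C: z² cancels, leaving linear equations in x and y:
-53.8 x + 44.4 y = 3523.41
68.0 x + 17.8 y = -1740.36
Solving: x ≈ -35.201, y ≈ 36.703 km (keep extra digits for the depth step; rounded: -35.2, 36.7).
Then from the A sphere: z² = 43.93² − (x + 26.6)² − (y − 5.5)² with x = -35.201, y = 36.703, so z ≈ 29.703 ≈ 29.7 km.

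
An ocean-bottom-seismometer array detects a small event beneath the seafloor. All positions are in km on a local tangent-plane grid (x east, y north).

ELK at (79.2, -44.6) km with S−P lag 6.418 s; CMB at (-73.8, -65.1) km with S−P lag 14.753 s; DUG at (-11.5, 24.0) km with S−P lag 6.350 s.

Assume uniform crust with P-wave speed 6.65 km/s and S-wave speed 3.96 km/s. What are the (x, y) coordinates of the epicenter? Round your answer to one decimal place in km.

(49.2, 10.6)

Distance from S−P lag: d = Δt · v_P v_S / (v_P − v_S) = Δt · (6.65·3.96)/(6.65−3.96) ≈ 9.7896·Δt.
So d_ELK = 62.83, d_CMB = 144.43, d_DUG = 62.16 km.
Circle about each station: (x − 79.2)² + (y + 44.6)² = 62.83²; (x + 73.8)² + (y + 65.1)² = 144.43²; (x + 11.5)² + (y − 24.0)² = 62.16².
Subtracting the ELK equation from the CMB and DUG equations removes the quadratic terms:
-306.0 x − 41.0 y = -15489.77
-181.4 x + 137.2 y = -7469.81
Solving the 2×2 system: x ≈ 49.2, y ≈ 10.6 km.
Check against ELK (with the unrounded x, y): √((x − 79.2)²+(y + 44.6)²) = 62.83 ≈ 62.83 km. ✓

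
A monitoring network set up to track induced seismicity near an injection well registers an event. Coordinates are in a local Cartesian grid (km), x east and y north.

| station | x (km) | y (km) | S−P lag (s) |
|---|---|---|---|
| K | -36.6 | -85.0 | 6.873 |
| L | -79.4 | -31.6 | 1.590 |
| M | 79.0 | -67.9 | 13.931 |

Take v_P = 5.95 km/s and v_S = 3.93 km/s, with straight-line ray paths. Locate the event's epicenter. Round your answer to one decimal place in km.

-73.1 km east, -14.3 km north

Distance from S−P lag: d = Δt · v_P v_S / (v_P − v_S) = Δt · (5.95·3.93)/(5.95−3.93) ≈ 11.5760·Δt.
So d_K = 79.56, d_L = 18.41, d_M = 161.27 km.
Circle about each station: (x + 36.6)² + (y + 85.0)² = 79.56²; (x + 79.4)² + (y + 31.6)² = 18.41²; (x − 79.0)² + (y + 67.9)² = 161.27².
Subtracting the K equation from the L and M equations removes the quadratic terms:
-85.6 x + 106.8 y = 4729.23
231.2 x + 34.2 y = -17391.37
Solving the 2×2 system: x ≈ -73.1, y ≈ -14.3 km.
Check against K (with the unrounded x, y): √((x + 36.6)²+(y + 85.0)²) = 79.56 ≈ 79.56 km. ✓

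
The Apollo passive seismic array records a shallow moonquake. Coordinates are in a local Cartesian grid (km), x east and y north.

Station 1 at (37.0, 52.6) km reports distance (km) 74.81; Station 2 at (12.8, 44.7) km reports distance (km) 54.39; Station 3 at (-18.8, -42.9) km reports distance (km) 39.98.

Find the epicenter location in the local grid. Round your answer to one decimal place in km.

Circle about each station: (x − 37.0)² + (y − 52.6)² = 74.81²; (x − 12.8)² + (y − 44.7)² = 54.39²; (x + 18.8)² + (y + 42.9)² = 39.98².
Subtracting pairs of circle equations eliminates x²+y² and gives linear equations (the radical axes):
-48.4 x − 15.8 y = 664.43
-111.6 x − 191.0 y = 2056.23
Solving the 2×2 system: x ≈ -12.6, y ≈ -3.4 km.

-12.6 km east, -3.4 km north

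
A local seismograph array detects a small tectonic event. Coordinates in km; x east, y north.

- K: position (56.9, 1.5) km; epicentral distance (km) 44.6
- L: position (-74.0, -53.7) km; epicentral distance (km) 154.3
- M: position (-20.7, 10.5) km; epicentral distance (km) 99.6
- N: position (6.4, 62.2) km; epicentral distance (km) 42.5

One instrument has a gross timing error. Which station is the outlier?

Solve using three stations at a time. Using K, L, N (subtract circle equations pairwise → linear system) gives (x, y) ≈ (45.0, 44.5).
Distances from that point to each station vs reported:
  K: calculated 44.6 vs reported 44.6 → residual 0.0 km
  L: calculated 154.3 vs reported 154.3 → residual 0.0 km
  M: calculated 74.0 vs reported 99.6 → residual 25.6 km
  N: calculated 42.5 vs reported 42.5 → residual 0.0 km
K, L, N are mutually consistent (residuals ≈ 0); M is off by 25.6 km.

M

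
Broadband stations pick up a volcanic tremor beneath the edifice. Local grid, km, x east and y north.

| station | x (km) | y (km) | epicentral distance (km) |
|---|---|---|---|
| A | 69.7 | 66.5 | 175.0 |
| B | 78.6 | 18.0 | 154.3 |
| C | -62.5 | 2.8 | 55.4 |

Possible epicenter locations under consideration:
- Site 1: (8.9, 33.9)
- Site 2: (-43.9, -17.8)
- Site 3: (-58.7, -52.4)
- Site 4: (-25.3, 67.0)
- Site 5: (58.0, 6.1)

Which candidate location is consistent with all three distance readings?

For each candidate, compare |candidate − station| to the reported distance:
Site 1: residuals A 106.0, B 82.8, C 22.5 → max 106.0 km
Site 2: residuals A 33.5, B 26.7, C 27.6 → max 33.5 km
Site 3: residuals A 0.0, B 0.0, C 0.1 → max 0.1 km
Site 4: residuals A 80.0, B 39.4, C 18.8 → max 80.0 km
Site 5: residuals A 113.5, B 130.5, C 65.1 → max 130.5 km
Only Site 3 has all residuals ≈ 0.

Site 3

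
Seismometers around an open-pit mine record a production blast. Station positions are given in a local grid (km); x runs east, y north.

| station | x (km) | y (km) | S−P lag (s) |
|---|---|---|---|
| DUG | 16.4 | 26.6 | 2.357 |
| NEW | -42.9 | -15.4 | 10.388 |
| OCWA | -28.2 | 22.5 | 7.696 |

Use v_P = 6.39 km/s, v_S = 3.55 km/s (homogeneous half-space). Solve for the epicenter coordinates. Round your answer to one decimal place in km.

x ≈ 33.1 km, y ≈ 17.9 km

Distance from S−P lag: d = Δt · v_P v_S / (v_P − v_S) = Δt · (6.39·3.55)/(6.39−3.55) ≈ 7.9875·Δt.
So d_DUG = 18.83, d_NEW = 82.97, d_OCWA = 61.47 km.
Circle about each station: (x − 16.4)² + (y − 26.6)² = 18.83²; (x + 42.9)² + (y + 15.4)² = 82.97²; (x + 28.2)² + (y − 22.5)² = 61.47².
Subtracting the DUG equation from the NEW and OCWA equations removes the quadratic terms:
-118.6 x − 84.0 y = -5428.40
-89.2 x − 8.2 y = -3099.02
Solving the 2×2 system: x ≈ 33.1, y ≈ 17.9 km.
Check against DUG (with the unrounded x, y): √((x − 16.4)²+(y − 26.6)²) = 18.83 ≈ 18.83 km. ✓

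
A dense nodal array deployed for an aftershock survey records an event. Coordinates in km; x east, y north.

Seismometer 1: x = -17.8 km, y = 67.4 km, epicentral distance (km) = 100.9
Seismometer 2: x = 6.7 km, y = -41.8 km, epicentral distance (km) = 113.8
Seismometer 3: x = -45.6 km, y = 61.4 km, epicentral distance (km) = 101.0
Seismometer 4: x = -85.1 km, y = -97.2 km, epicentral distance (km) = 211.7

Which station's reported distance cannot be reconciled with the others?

Seismometer 1

Solve using three stations at a time. Using Seismometer 2, Seismometer 3, Seismometer 4 (subtract circle equations pairwise → linear system) gives (x, y) ≈ (55.5, 61.1).
Distances from that point to each station vs reported:
  Seismometer 1: calculated 73.6 vs reported 100.9 → residual 27.3 km
  Seismometer 2: calculated 113.9 vs reported 113.8 → residual 0.1 km
  Seismometer 3: calculated 101.1 vs reported 101.0 → residual 0.1 km
  Seismometer 4: calculated 211.8 vs reported 211.7 → residual 0.1 km
Seismometer 2, Seismometer 3, Seismometer 4 are mutually consistent (residuals ≈ 0); Seismometer 1 is off by 27.3 km.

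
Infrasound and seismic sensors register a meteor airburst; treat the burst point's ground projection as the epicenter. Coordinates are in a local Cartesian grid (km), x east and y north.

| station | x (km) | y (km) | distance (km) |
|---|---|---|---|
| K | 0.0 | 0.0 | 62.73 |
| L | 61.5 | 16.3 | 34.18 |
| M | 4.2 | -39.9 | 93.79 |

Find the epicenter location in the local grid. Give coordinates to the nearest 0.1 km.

(43.4, 45.3)

Circle about each station: x² + y² = 62.73²; (x − 61.5)² + (y − 16.3)² = 34.18²; (x − 4.2)² + (y + 39.9)² = 93.79².
Subtracting the K equation from the L and M equations removes the quadratic terms:
123.0 x + 32.6 y = 6814.72
8.4 x − 79.8 y = -3251.86
Solving the 2×2 system: x ≈ 43.4, y ≈ 45.3 km.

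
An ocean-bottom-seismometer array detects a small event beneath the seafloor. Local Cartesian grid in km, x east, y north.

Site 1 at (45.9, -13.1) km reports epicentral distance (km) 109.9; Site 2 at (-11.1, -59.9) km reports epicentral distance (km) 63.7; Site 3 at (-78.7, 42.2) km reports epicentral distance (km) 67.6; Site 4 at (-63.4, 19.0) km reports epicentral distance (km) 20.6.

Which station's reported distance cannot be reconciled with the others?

Site 4

Solve using three stations at a time. Using Site 1, Site 2, Site 3 (subtract circle equations pairwise → linear system) gives (x, y) ≈ (-63.5, -23.7).
Distances from that point to each station vs reported:
  Site 1: calculated 109.9 vs reported 109.9 → residual 0.0 km
  Site 2: calculated 63.7 vs reported 63.7 → residual 0.0 km
  Site 3: calculated 67.6 vs reported 67.6 → residual 0.0 km
  Site 4: calculated 42.7 vs reported 20.6 → residual 22.1 km
Site 1, Site 2, Site 3 are mutually consistent (residuals ≈ 0); Site 4 is off by 22.1 km.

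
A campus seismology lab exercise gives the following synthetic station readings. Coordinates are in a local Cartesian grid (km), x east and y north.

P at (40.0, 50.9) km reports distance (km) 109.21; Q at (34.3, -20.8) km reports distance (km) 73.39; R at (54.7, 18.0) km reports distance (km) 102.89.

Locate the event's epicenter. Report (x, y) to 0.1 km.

x ≈ -39.0 km, y ≈ -24.5 km

Circle about each station: (x − 40.0)² + (y − 50.9)² = 109.21²; (x − 34.3)² + (y + 20.8)² = 73.39²; (x − 54.7)² + (y − 18.0)² = 102.89².
Subtracting the P equation from the Q and R equations removes the quadratic terms:
-11.4 x − 143.4 y = 3959.05
29.4 x − 65.8 y = 465.75
Solving the 2×2 system: x ≈ -39.0, y ≈ -24.5 km.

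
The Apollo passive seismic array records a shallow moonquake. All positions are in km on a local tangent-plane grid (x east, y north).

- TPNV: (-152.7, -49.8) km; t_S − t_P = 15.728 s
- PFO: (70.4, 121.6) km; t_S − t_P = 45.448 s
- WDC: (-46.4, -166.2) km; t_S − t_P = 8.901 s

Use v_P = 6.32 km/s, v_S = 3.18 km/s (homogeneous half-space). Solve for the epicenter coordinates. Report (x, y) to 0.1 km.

Distance from S−P lag: d = Δt · v_P v_S / (v_P − v_S) = Δt · (6.32·3.18)/(6.32−3.18) ≈ 6.4005·Δt.
So d_TPNV = 100.67, d_PFO = 290.89, d_WDC = 56.97 km.
Circle about each station: (x + 152.7)² + (y + 49.8)² = 100.67²; (x − 70.4)² + (y − 121.6)² = 290.89²; (x + 46.4)² + (y + 166.2)² = 56.97².
Subtracting pairs of circle equations eliminates x²+y² and gives linear equations (the radical axes):
446.2 x + 342.8 y = -80537.15
212.6 x − 232.8 y = 10866.94
Solving the 2×2 system: x ≈ -85.0, y ≈ -124.3 km.

(-85.0, -124.3)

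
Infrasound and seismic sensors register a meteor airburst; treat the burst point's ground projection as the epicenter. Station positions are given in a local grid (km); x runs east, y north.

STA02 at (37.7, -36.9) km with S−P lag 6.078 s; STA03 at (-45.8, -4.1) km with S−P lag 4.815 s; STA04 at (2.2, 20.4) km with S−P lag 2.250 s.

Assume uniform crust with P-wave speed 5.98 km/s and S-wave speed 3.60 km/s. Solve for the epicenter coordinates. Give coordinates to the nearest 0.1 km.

(-2.5, 0.6)

Distance from S−P lag: d = Δt · v_P v_S / (v_P − v_S) = Δt · (5.98·3.60)/(5.98−3.60) ≈ 9.0454·Δt.
So d_STA02 = 54.98, d_STA03 = 43.55, d_STA04 = 20.35 km.
Circle about each station: (x − 37.7)² + (y + 36.9)² = 54.98²; (x + 45.8)² + (y + 4.1)² = 43.55²; (x − 2.2)² + (y − 20.4)² = 20.35².
Subtracting pairs of circle equations eliminates x²+y² and gives linear equations (the radical axes):
-167.0 x + 65.6 y = 457.75
-71.0 x + 114.6 y = 246.78
Solving the 2×2 system: x ≈ -2.5, y ≈ 0.6 km.
Check against STA02 (with the unrounded x, y): √((x − 37.7)²+(y + 36.9)²) = 54.98 ≈ 54.98 km. ✓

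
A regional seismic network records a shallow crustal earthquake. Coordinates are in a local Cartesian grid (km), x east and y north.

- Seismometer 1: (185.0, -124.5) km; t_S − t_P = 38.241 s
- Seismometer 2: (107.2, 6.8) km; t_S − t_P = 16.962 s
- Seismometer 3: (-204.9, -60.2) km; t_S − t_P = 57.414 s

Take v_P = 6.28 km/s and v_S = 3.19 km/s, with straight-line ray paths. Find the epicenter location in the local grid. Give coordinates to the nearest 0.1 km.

Distance from S−P lag: d = Δt · v_P v_S / (v_P − v_S) = Δt · (6.28·3.19)/(6.28−3.19) ≈ 6.4832·Δt.
So d_Seismometer 1 = 247.93, d_Seismometer 2 = 109.97, d_Seismometer 3 = 372.23 km.
Circle about each station: (x − 185.0)² + (y + 124.5)² = 247.93²; (x − 107.2)² + (y − 6.8)² = 109.97²; (x + 204.9)² + (y + 60.2)² = 372.23².
Subtracting the Seismometer 1 equation from the Seismometer 2 and Seismometer 3 equations removes the quadratic terms:
-155.6 x + 262.6 y = 11188.71
-779.8 x + 128.6 y = -81203.09
Solving the 2×2 system: x ≈ 123.2, y ≈ 115.6 km.
Check against Seismometer 1 (with the unrounded x, y): √((x − 185.0)²+(y + 124.5)²) = 247.93 ≈ 247.93 km. ✓

x ≈ 123.2 km, y ≈ 115.6 km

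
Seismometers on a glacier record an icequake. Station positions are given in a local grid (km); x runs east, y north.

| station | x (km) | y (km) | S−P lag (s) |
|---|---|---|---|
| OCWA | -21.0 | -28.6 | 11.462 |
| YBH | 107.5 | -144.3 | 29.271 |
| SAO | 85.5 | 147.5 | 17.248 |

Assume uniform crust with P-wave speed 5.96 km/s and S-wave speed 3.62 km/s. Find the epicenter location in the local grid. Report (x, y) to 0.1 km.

Distance from S−P lag: d = Δt · v_P v_S / (v_P − v_S) = Δt · (5.96·3.62)/(5.96−3.62) ≈ 9.2202·Δt.
So d_OCWA = 105.68, d_YBH = 269.88, d_SAO = 159.03 km.
Circle about each station: (x + 21.0)² + (y + 28.6)² = 105.68²; (x − 107.5)² + (y + 144.3)² = 269.88²; (x − 85.5)² + (y − 147.5)² = 159.03².
Subtracting pairs of circle equations eliminates x²+y² and gives linear equations (the radical axes):
257.0 x − 231.4 y = -30547.17
213.0 x + 352.2 y = 13685.26
Solving the 2×2 system: x ≈ -54.3, y ≈ 71.7 km.
Check against OCWA (with the unrounded x, y): √((x + 21.0)²+(y + 28.6)²) = 105.68 ≈ 105.68 km. ✓

(-54.3, 71.7)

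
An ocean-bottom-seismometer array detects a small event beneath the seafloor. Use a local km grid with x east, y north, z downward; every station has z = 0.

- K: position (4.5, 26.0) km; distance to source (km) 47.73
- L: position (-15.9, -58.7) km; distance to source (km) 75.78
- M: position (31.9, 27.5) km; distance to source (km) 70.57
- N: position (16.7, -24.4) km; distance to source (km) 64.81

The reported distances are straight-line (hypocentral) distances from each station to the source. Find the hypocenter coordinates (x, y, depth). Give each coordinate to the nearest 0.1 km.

(-30.2, 10.0, 28.6)

Each station gives a sphere (x−x_i)² + (y−y_i)² + z² = d_i² (stations at z=0).
Subtracting the K sphere from L and M: z² cancels, leaving linear equations in x and y:
-40.8 x − 169.4 y = -462.21
54.8 x + 3.0 y = -1624.36
Solving: x ≈ -30.189, y ≈ 10.000 km (keep extra digits for the depth step; rounded: -30.2, 10.0).
Then from the K sphere: z² = 47.73² − (x − 4.5)² − (y − 26.0)² with x = -30.189, y = 10.000, so z ≈ 28.615 ≈ 28.6 km.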